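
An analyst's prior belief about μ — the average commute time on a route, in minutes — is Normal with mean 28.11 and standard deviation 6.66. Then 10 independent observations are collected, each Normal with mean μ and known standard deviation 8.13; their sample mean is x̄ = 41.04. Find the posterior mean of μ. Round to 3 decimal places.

Posterior mean ≈ 39.363

With known σ, the Normal prior is conjugate. Weight on the data is w = (n/σ²)/(n/σ² + 1/τ₀²) = 0.151293/(0.151293+0.0225451) = 0.87031.
Posterior mean = w·x̄ + (1−w)·μ₀ = 0.87031·41.04 + 0.12969·28.11 = 39.363.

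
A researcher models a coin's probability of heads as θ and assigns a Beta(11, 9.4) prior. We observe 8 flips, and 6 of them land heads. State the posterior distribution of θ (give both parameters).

The binomial likelihood is conjugate to the Beta prior: with 6 successes and 2 failures, the posterior is Beta(11+6, 9.4+2) = Beta(17, 11.4).

Posterior: Beta(17, 11.4)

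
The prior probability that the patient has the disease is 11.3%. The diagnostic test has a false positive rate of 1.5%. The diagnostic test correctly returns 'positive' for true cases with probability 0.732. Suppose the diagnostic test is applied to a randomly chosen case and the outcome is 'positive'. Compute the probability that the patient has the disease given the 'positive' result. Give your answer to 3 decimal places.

Let H be the event that the patient has the disease. P(H) = 0.113, so P(¬H) = 0.887. With E the 'positive' result, P(E|H) = 0.732 and P(E|¬H) = 0.015.
P(E) = 0.732·0.113 + 0.015·0.887 = 0.082716 + 0.013305 = 0.096021.
By Bayes' theorem, P(H|E) = 0.082716 / 0.096021 = 0.861.

P(H | E) ≈ 0.861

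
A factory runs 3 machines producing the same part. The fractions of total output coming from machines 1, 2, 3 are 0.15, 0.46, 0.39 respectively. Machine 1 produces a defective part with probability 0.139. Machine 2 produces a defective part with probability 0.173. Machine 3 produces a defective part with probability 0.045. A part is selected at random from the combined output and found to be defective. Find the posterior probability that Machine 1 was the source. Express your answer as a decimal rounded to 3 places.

Tabulate prior·likelihood by source: [1] prior 0.15, lik 0.139, product 0.02085; [2] prior 0.46, lik 0.173, product 0.07958; [3] prior 0.39, lik 0.045, product 0.01755.
Normalizing constant = 0.11798; the posterior for Machine 1 is its product over the sum, 0.02085/0.11798 = 0.177.

Posterior probability ≈ 0.177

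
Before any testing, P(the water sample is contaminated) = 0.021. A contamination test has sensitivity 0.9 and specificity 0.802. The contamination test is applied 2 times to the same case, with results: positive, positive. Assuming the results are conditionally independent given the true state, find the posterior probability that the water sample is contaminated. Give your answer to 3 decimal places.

Posterior P(H) ≈ 0.307

With H the event that the water sample is contaminated, the joint likelihood of the observed sequence is P(data|H) = 0.9·0.9 = 0.81000 and P(data|¬H) = 0.198·0.198 = 0.039204.
Bayes: P(H|data) = 0.021·0.81000 / (0.021·0.81000 + 0.979·0.039204) = 0.017010/0.055391 = 0.3071.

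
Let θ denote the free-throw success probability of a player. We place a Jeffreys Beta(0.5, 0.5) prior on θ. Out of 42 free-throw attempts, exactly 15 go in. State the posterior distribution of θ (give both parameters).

The binomial likelihood is conjugate to the Beta prior: with 15 successes and 27 failures, the posterior is Beta(0.5+15, 0.5+27) = Beta(15.5, 27.5).

Posterior: Beta(15.5, 27.5)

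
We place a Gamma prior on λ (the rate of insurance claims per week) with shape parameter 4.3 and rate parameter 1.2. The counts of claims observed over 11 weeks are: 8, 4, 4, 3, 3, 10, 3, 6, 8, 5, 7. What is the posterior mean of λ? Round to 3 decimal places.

Posterior mean ≈ 5.352

Total count ∑xᵢ = 61 over n = 11 weeks.
Gamma is conjugate to the Poisson likelihood: posterior is Gamma(shape = 4.3+61 = 65.3, rate = 1.2+11 = 12.2).
E[λ | data] = 65.3/12.2 = 5.352.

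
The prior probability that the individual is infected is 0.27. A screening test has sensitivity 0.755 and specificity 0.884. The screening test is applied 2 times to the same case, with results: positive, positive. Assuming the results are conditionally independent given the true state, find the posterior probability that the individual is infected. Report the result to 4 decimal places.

Let H be the event that the individual is infected; start with P(H) = 0.27. P('positive'|H) = 0.755, P('positive'|¬H) = 0.116.
Update on result 1 ('positive'): P(H) ← 0.755·0.2700 / (0.755·0.2700 + 0.116·0.7300) = 0.20385/0.28853 = 0.7065.
Update on result 2 ('positive'): P(H) ← 0.755·0.7065 / (0.755·0.7065 + 0.116·0.2935) = 0.53342/0.56746 = 0.9400.

Posterior P(H) ≈ 0.9400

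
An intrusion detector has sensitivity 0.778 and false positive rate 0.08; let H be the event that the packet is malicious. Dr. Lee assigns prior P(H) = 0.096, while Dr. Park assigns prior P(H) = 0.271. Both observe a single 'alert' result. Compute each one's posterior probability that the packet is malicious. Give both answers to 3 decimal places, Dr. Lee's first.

Dr. Lee: 0.508; Dr. Park: 0.783

The likelihood ratio for an 'alert' result is 0.778/0.08 = 9.7250.
Dr. Lee: prior odds 0.096/0.904 = 0.10619; posterior odds 1.0327; posterior probability 0.508.
Dr. Park: prior odds 0.271/0.729 = 0.37174; posterior odds 3.6152; posterior probability 0.783.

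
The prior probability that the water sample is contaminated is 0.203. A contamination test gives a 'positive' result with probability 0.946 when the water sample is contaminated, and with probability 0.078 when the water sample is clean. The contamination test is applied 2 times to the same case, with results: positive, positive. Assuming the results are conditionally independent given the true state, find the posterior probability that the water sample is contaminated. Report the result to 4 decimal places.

Posterior P(H) ≈ 0.9740

Let H be the event that the water sample is contaminated; start with P(H) = 0.203. P('positive'|H) = 0.946, P('positive'|¬H) = 0.078.
Update on result 1 ('positive'): P(H) ← 0.946·0.2030 / (0.946·0.2030 + 0.078·0.7970) = 0.19204/0.25420 = 0.7554.
Update on result 2 ('positive'): P(H) ← 0.946·0.7554 / (0.946·0.7554 + 0.078·0.2446) = 0.71465/0.73373 = 0.9740.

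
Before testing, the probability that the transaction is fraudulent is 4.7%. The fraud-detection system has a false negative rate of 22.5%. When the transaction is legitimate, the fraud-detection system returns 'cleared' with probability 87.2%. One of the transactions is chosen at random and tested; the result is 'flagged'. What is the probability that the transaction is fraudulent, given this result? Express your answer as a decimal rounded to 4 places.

Write H for 'the transaction is fraudulent'. Prior odds H:¬H = 0.047/0.953 = 0.049318. For the 'flagged' outcome, the likelihood ratio is 0.775/0.128 = 6.0547.
Posterior odds = 0.049318 × 6.0547 = 0.29860, so P(H|E) = 0.29860/(1+0.29860) = 0.2299.

P(H | E) ≈ 0.2299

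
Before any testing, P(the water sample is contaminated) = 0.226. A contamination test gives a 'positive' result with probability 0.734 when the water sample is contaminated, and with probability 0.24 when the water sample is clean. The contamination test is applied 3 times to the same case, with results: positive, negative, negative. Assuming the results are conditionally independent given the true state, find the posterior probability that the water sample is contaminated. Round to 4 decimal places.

Let H be the event that the water sample is contaminated; start with P(H) = 0.226. P('positive'|H) = 0.734, P('positive'|¬H) = 0.24.
Update on result 1 ('positive'): P(H) ← 0.734·0.2260 / (0.734·0.2260 + 0.24·0.7740) = 0.16588/0.35164 = 0.4717.
Update on result 2 ('negative'): P(H) ← 0.266·0.4717 / (0.266·0.4717 + 0.76·0.5283) = 0.12548/0.52696 = 0.2381.
Update on result 3 ('negative'): P(H) ← 0.266·0.2381 / (0.266·0.2381 + 0.76·0.7619) = 0.063341/0.64237 = 0.0986.

Posterior P(H) ≈ 0.0986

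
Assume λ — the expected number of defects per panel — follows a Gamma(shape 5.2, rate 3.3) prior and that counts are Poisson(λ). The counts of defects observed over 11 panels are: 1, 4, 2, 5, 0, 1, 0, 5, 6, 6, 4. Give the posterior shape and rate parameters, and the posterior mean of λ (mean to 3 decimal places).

Posterior: Gamma(shape=39.2, rate=14.3); mean ≈ 2.741

The Poisson likelihood adds the total count to the shape and the number of exposure periods to the rate. Here ∑xᵢ = 34 and n = 11, so shape 5.2→39.2 and rate 3.3→14.3.
Posterior mean = shape/rate = 39.2/14.3 = 2.741.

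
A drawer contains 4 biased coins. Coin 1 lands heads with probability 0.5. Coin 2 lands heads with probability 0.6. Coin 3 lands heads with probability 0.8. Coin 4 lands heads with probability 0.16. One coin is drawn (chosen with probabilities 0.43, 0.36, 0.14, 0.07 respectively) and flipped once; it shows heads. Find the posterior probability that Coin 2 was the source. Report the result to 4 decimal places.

Tabulate prior·likelihood by source: [1] prior 0.43, lik 0.5, product 0.2150; [2] prior 0.36, lik 0.6, product 0.2160; [3] prior 0.14, lik 0.8, product 0.1120; [4] prior 0.07, lik 0.16, product 0.01120.
Normalizing constant = 0.55420; the posterior for Coin 2 is its product over the sum, 0.2160/0.55420 = 0.3898.

Posterior probability ≈ 0.3898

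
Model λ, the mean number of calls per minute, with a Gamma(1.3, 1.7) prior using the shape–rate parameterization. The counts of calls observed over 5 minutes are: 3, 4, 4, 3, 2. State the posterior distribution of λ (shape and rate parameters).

The Poisson likelihood adds the total count to the shape and the number of exposure periods to the rate. Here ∑xᵢ = 16 and n = 5, so shape 1.3→17.3 and rate 1.7→6.7.

Posterior: Gamma(shape=17.3, rate=6.7)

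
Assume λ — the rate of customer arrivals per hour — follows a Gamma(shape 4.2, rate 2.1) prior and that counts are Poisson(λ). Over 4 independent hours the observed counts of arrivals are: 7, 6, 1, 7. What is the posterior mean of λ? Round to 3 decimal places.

Posterior mean ≈ 4.131

The Poisson likelihood adds the total count to the shape and the number of exposure periods to the rate. Here ∑xᵢ = 21 and n = 4, so shape 4.2→25.2 and rate 2.1→6.1.
Posterior mean = shape/rate = 25.2/6.1 = 4.131.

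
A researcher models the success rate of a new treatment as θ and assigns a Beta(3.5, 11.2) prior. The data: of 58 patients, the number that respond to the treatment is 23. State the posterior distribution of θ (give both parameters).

Posterior: Beta(26.5, 46.2)

The binomial likelihood is conjugate to the Beta prior: with 23 successes and 35 failures, the posterior is Beta(3.5+23, 11.2+35) = Beta(26.5, 46.2).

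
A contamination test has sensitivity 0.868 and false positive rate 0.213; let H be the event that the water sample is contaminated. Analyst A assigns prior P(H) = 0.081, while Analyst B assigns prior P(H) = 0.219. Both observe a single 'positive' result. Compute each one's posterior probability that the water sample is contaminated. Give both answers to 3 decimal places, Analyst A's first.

Analyst A: 0.264; Analyst B: 0.533

The likelihood ratio for a 'positive' result is 0.868/0.213 = 4.0751.
Analyst A: prior odds 0.081/0.919 = 0.088139; posterior odds 0.35918; posterior probability 0.264.
Analyst B: prior odds 0.219/0.781 = 0.28041; posterior odds 1.1427; posterior probability 0.533.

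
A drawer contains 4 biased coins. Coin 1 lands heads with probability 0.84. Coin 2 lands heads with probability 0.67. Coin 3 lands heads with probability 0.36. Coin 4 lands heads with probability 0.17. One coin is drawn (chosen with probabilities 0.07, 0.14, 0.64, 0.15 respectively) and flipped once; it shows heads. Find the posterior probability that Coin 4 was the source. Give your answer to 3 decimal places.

Tabulate prior·likelihood by source: [1] prior 0.07, lik 0.84, product 0.05880; [2] prior 0.14, lik 0.67, product 0.09380; [3] prior 0.64, lik 0.36, product 0.2304; [4] prior 0.15, lik 0.17, product 0.02550.
Normalizing constant = 0.40850; the posterior for Coin 4 is its product over the sum, 0.02550/0.40850 = 0.062.

Posterior probability ≈ 0.062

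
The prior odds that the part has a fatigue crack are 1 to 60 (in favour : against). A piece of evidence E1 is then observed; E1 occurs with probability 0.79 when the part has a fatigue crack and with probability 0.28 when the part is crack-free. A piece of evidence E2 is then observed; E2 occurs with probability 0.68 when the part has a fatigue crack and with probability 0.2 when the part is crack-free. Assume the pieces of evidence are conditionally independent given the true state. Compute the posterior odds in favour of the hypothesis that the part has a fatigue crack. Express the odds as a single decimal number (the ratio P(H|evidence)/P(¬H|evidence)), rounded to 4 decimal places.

Prior odds = 1/60 = 0.016667.
Likelihood ratio for E1 = 0.79/0.28 = 2.8214.
Likelihood ratio for E2 = 0.68/0.2 = 3.4000.
Posterior odds = prior odds × LR₁ × LR₂ = 0.15988.

Posterior odds ≈ 0.1599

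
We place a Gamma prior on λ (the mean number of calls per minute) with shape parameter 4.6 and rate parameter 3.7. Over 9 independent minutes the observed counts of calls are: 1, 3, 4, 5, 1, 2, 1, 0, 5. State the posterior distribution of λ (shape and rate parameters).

Total count ∑xᵢ = 22 over n = 9 minutes.
Gamma is conjugate to the Poisson likelihood: posterior is Gamma(shape = 4.6+22 = 26.6, rate = 3.7+9 = 12.7).

Posterior: Gamma(shape=26.6, rate=12.7)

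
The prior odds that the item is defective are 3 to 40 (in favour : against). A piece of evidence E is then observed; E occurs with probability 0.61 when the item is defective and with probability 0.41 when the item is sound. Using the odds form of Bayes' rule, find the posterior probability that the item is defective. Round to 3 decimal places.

Posterior probability ≈ 0.100

Prior odds = 3/40 = 0.075000. In log-odds, ln(0.075000) = -2.5903.
Add log likelihood ratio: ln(1.4878) = 0.39730.
Posterior log-odds = -2.1930, so posterior odds = exp(-2.1930) = 0.11159. Converting, P(H|E) = 0.11159/1.1116 = 0.100.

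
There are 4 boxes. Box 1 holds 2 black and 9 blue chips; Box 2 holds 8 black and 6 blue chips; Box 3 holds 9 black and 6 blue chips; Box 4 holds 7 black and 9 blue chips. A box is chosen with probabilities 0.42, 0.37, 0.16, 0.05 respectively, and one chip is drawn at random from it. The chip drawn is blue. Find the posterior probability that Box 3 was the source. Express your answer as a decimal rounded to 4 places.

Tabulate prior·likelihood by source: [1] prior 0.42, lik 0.8182, product 0.3436; [2] prior 0.37, lik 0.4286, product 0.1586; [3] prior 0.16, lik 0.4, product 0.06400; [4] prior 0.05, lik 0.5625, product 0.02813.
Normalizing constant = 0.59433; the posterior for Box 3 is its product over the sum, 0.06400/0.59433 = 0.1077.

Posterior probability ≈ 0.1077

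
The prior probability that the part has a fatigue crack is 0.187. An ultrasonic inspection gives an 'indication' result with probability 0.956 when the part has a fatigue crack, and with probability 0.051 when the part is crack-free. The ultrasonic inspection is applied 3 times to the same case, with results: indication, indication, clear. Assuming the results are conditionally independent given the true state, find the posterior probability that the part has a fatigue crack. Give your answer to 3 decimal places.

Posterior P(H) ≈ 0.789

With H the event that the part has a fatigue crack, the joint likelihood of the observed sequence is P(data|H) = 0.956·0.956·0.044 = 0.040213 and P(data|¬H) = 0.051·0.051·0.949 = 0.0024683.
Bayes: P(H|data) = 0.187·0.040213 / (0.187·0.040213 + 0.813·0.0024683) = 0.0075199/0.0095266 = 0.7894.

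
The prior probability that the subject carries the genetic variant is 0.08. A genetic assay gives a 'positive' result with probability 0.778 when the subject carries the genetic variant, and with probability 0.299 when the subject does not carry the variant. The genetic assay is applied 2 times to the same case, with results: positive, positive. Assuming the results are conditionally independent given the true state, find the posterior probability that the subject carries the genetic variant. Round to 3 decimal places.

With H the event that the subject carries the genetic variant, the joint likelihood of the observed sequence is P(data|H) = 0.778·0.778 = 0.60528 and P(data|¬H) = 0.299·0.299 = 0.089401.
Bayes: P(H|data) = 0.08·0.60528 / (0.08·0.60528 + 0.92·0.089401) = 0.048423/0.13067 = 0.3706.

Posterior P(H) ≈ 0.371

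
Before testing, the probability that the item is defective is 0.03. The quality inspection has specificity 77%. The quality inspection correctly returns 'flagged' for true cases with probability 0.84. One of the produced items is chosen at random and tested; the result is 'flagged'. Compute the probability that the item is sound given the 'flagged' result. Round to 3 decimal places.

P(¬H | E) ≈ 0.899

Let H be the event that the item is defective. P(H) = 0.03, so P(¬H) = 0.97. With E the 'flagged' result, P(E|H) = 0.84 and P(E|¬H) = 0.23.
P(E) = 0.84·0.03 + 0.23·0.97 = 0.025200 + 0.22310 = 0.24830.
By Bayes' theorem, P(H|E) = 0.025200 / 0.24830 = 0.101. Hence P(¬H|E) = 1 − 0.101 = 0.899.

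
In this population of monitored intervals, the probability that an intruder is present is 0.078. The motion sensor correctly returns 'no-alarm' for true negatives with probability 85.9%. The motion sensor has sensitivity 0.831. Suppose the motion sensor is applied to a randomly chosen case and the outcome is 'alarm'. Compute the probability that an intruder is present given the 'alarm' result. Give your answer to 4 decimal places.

P(H | E) ≈ 0.3327

Let H be the event that an intruder is present. P(H) = 0.078, so P(¬H) = 0.922. With E the 'alarm' result, P(E|H) = 0.831 and P(E|¬H) = 0.141.
P(E) = 0.831·0.078 + 0.141·0.922 = 0.064818 + 0.13000 = 0.19482.
By Bayes' theorem, P(H|E) = 0.064818 / 0.19482 = 0.3327.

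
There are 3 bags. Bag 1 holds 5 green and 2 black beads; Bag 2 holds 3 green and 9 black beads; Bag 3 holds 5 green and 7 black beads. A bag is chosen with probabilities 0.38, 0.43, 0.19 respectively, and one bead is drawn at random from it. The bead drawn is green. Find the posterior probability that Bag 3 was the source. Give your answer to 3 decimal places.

Posterior probability ≈ 0.173

Tabulate prior·likelihood by source: [1] prior 0.38, lik 0.7143, product 0.2714; [2] prior 0.43, lik 0.25, product 0.1075; [3] prior 0.19, lik 0.4167, product 0.07917.
Normalizing constant = 0.45810; the posterior for Bag 3 is its product over the sum, 0.07917/0.45810 = 0.173.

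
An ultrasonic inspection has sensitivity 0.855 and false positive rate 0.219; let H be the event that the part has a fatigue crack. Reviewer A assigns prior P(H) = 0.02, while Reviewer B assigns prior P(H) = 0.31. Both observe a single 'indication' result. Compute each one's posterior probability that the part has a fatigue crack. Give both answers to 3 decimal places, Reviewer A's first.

Reviewer A: 0.074; Reviewer B: 0.637

P('+'|H) = 0.855, P('+'|¬H) = 0.219.
Reviewer A: numerator 0.855·0.02 = 0.017100; evidence = 0.017100+0.219·0.98 = 0.23172; posterior = 0.074.
Reviewer B: numerator 0.855·0.31 = 0.26505; evidence = 0.26505+0.219·0.69 = 0.41616; posterior = 0.637.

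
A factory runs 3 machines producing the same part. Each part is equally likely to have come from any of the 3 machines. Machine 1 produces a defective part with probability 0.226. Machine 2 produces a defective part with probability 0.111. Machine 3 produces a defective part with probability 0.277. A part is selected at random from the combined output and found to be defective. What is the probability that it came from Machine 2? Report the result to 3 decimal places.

Posterior probability ≈ 0.181

Tabulate prior·likelihood by source: [1] prior 0.333333, lik 0.226, product 0.07533; [2] prior 0.333333, lik 0.111, product 0.03700; [3] prior 0.333333, lik 0.277, product 0.09233.
Normalizing constant = 0.20467; the posterior for Machine 2 is its product over the sum, 0.03700/0.20467 = 0.181.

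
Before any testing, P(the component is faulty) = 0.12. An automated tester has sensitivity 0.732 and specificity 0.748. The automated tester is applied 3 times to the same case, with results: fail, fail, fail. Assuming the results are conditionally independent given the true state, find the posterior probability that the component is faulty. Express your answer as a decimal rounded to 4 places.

Posterior P(H) ≈ 0.7697

Let H be the event that the component is faulty; start with P(H) = 0.12. P('fail'|H) = 0.732, P('fail'|¬H) = 0.252.
Update on result 1 ('fail'): P(H) ← 0.732·0.1200 / (0.732·0.1200 + 0.252·0.8800) = 0.087840/0.30960 = 0.2837.
Update on result 2 ('fail'): P(H) ← 0.732·0.2837 / (0.732·0.2837 + 0.252·0.7163) = 0.20768/0.38819 = 0.5350.
Update on result 3 ('fail'): P(H) ← 0.732·0.5350 / (0.732·0.5350 + 0.252·0.4650) = 0.39163/0.50881 = 0.7697.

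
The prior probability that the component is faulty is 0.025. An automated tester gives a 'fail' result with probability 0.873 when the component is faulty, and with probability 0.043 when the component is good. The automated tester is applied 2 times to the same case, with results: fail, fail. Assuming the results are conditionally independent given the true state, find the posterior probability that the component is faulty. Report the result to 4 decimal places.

Posterior P(H) ≈ 0.9136

Let H be the event that the component is faulty; start with P(H) = 0.025. P('fail'|H) = 0.873, P('fail'|¬H) = 0.043.
Update on result 1 ('fail'): P(H) ← 0.873·0.0250 / (0.873·0.0250 + 0.043·0.9750) = 0.021825/0.063750 = 0.3424.
Update on result 2 ('fail'): P(H) ← 0.873·0.3424 / (0.873·0.3424 + 0.043·0.6576) = 0.29887/0.32715 = 0.9136.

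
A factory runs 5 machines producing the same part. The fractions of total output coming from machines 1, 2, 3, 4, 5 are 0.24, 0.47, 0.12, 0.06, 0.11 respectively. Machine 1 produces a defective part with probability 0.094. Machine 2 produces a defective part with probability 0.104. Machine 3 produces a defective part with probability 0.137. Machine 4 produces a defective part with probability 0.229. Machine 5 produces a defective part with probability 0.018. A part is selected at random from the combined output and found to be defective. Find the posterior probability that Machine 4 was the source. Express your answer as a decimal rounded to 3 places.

Tabulate prior·likelihood by source: [1] prior 0.24, lik 0.094, product 0.02256; [2] prior 0.47, lik 0.104, product 0.04888; [3] prior 0.12, lik 0.137, product 0.01644; [4] prior 0.06, lik 0.229, product 0.01374; [5] prior 0.11, lik 0.018, product 0.001980.
Normalizing constant = 0.10360; the posterior for Machine 4 is its product over the sum, 0.01374/0.10360 = 0.133.

Posterior probability ≈ 0.133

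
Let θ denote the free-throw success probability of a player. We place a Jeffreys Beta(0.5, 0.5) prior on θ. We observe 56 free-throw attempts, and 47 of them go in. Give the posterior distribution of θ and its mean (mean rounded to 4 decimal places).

The binomial likelihood is conjugate to the Beta prior: with 47 successes and 9 failures, the posterior is Beta(0.5+47, 0.5+9) = Beta(47.5, 9.5).
Posterior mean = α/(α+β) = 47.5/57 = 0.8333.

Posterior: Beta(47.5, 9.5); mean ≈ 0.8333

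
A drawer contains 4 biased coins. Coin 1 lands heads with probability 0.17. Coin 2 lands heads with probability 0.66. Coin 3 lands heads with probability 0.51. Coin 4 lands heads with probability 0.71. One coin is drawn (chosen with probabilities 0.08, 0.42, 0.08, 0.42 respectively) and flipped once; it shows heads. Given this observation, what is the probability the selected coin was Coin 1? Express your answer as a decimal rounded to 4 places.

P(heads|C1) = 0.17; P(heads|C2) = 0.66; P(heads|C3) = 0.51; P(heads|C4) = 0.71.
Prior × likelihood for each source: 0.08·0.17=0.01360, 0.42·0.66=0.2772, 0.08·0.51=0.04080, 0.42·0.71=0.2982. Summing gives P(heads) = 0.62980.
P(Coin 1 | heads) = 0.01360 / 0.62980 = 0.0216.

Posterior probability ≈ 0.0216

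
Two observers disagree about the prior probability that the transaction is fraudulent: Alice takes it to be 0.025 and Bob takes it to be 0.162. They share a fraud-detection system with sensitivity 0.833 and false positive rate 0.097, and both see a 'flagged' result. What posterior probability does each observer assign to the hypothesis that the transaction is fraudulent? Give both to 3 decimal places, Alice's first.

The likelihood ratio for a 'flagged' result is 0.833/0.097 = 8.5876.
Alice: prior odds 0.025/0.975 = 0.025641; posterior odds 0.22020; posterior probability 0.180.
Bob: prior odds 0.162/0.838 = 0.19332; posterior odds 1.6601; posterior probability 0.624.

Alice: 0.180; Bob: 0.624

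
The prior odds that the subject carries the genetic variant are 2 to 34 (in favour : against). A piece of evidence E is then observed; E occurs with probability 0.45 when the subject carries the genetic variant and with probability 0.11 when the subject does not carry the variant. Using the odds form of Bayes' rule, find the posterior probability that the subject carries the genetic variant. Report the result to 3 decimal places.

Prior odds = 2/34 = 0.058824.
Likelihood ratio for E = 0.45/0.11 = 4.0909.
Posterior odds = prior odds × LR = 0.24064.
Posterior probability = odds/(1+odds) = 0.24064/1.2406 = 0.194.

Posterior probability ≈ 0.194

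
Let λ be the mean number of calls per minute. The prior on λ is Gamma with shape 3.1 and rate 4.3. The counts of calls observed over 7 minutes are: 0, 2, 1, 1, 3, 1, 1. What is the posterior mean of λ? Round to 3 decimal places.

Posterior mean ≈ 1.071

Total count ∑xᵢ = 9 over n = 7 minutes.
Gamma is conjugate to the Poisson likelihood: posterior is Gamma(shape = 3.1+9 = 12.1, rate = 4.3+7 = 11.3).
E[λ | data] = 12.1/11.3 = 1.071.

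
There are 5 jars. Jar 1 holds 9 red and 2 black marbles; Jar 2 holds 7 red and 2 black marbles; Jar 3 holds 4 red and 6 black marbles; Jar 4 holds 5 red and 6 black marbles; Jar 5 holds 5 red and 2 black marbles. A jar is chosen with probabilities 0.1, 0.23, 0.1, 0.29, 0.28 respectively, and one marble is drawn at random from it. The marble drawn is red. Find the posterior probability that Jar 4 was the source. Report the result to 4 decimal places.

Posterior probability ≈ 0.2084

Tabulate prior·likelihood by source: [1] prior 0.1, lik 0.8182, product 0.08182; [2] prior 0.23, lik 0.7778, product 0.1789; [3] prior 0.1, lik 0.4, product 0.04000; [4] prior 0.29, lik 0.4545, product 0.1318; [5] prior 0.28, lik 0.7143, product 0.2000.
Normalizing constant = 0.63253; the posterior for Jar 4 is its product over the sum, 0.1318/0.63253 = 0.2084.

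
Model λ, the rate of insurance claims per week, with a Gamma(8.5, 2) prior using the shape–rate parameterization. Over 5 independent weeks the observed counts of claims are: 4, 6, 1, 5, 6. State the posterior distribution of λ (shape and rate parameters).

Posterior: Gamma(shape=30.5, rate=7)

Total count ∑xᵢ = 22 over n = 5 weeks.
Gamma is conjugate to the Poisson likelihood: posterior is Gamma(shape = 8.5+22 = 30.5, rate = 2+5 = 7).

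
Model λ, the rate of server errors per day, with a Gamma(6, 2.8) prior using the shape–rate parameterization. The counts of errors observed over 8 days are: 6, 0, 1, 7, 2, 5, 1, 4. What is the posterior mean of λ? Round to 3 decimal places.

Total count ∑xᵢ = 26 over n = 8 days.
Gamma is conjugate to the Poisson likelihood: posterior is Gamma(shape = 6+26 = 32, rate = 2.8+8 = 10.8).
Posterior mean = shape/rate = 32/10.8 = 2.963.

Posterior mean ≈ 2.963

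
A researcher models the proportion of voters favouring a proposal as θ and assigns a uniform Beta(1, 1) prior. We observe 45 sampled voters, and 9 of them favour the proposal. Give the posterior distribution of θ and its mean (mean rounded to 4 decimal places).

The binomial likelihood is conjugate to the Beta prior: with 9 successes and 36 failures, the posterior is Beta(1+9, 1+36) = Beta(10, 37).
E[θ | data] = 10/(10+37) = 0.2128.

Posterior: Beta(10, 37); mean ≈ 0.2128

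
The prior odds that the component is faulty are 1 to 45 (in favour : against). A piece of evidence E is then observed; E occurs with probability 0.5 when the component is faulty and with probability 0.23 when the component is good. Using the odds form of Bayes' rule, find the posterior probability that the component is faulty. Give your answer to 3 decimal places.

Posterior probability ≈ 0.046

Prior odds = 1/45 = 0.022222. In log-odds, ln(0.022222) = -3.8067.
Add log likelihood ratio: ln(2.1739) = 0.77653.
Posterior log-odds = -3.0301, so posterior odds = exp(-3.0301) = 0.048309. Converting, P(H|E) = 0.048309/1.0483 = 0.046.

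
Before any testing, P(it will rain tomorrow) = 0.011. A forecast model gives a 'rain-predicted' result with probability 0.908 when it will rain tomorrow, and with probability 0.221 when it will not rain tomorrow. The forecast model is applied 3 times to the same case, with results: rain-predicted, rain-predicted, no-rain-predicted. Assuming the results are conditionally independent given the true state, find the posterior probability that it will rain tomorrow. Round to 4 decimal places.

Posterior P(H) ≈ 0.0217

With H the event that it will rain tomorrow, the joint likelihood of the observed sequence is P(data|H) = 0.908·0.908·0.092 = 0.075851 and P(data|¬H) = 0.221·0.221·0.779 = 0.038047.
Bayes: P(H|data) = 0.011·0.075851 / (0.011·0.075851 + 0.989·0.038047) = 0.00083436/0.038463 = 0.0217.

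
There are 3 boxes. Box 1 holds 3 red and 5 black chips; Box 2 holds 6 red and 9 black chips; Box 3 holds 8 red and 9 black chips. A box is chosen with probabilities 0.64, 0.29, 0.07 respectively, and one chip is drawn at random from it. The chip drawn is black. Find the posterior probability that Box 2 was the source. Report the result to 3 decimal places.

Posterior probability ≈ 0.285

P(black|Box 1) = 0.625; P(black|Box 2) = 0.6; P(black|Box 3) = 0.5294.
Prior × likelihood for each source: 0.64·0.625=0.4000, 0.29·0.6=0.1740, 0.07·0.5294=0.03706. Summing gives P(black) = 0.61106.
P(Box 2 | black) = 0.1740 / 0.61106 = 0.285.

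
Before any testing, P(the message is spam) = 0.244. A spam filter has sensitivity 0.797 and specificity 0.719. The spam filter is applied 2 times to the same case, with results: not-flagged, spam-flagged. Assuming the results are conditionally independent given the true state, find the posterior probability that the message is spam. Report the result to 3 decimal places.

With H the event that the message is spam, the joint likelihood of the observed sequence is P(data|H) = 0.203·0.797 = 0.16179 and P(data|¬H) = 0.719·0.281 = 0.20204.
Bayes: P(H|data) = 0.244·0.16179 / (0.244·0.16179 + 0.756·0.20204) = 0.039477/0.19222 = 0.2054.

Posterior P(H) ≈ 0.205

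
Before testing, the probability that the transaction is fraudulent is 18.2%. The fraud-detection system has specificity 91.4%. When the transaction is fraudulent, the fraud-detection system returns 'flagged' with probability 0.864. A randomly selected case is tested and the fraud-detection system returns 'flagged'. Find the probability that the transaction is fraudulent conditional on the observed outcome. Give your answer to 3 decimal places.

Let H be the event that the transaction is fraudulent. P(H) = 0.182, so P(¬H) = 0.818. With E the 'flagged' result, P(E|H) = 0.864 and P(E|¬H) = 0.086.
P(E) = 0.864·0.182 + 0.086·0.818 = 0.15725 + 0.070348 = 0.22760.
By Bayes' theorem, P(H|E) = 0.15725 / 0.22760 = 0.691.

P(H | E) ≈ 0.691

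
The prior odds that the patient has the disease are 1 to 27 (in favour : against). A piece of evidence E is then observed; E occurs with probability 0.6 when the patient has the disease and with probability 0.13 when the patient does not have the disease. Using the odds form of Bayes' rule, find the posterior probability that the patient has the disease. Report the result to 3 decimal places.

Prior odds = 1/27 = 0.037037. In log-odds, ln(0.037037) = -3.2958.
Add log likelihood ratio: ln(4.6154) = 1.5294.
Posterior log-odds = -1.7664, so posterior odds = exp(-1.7664) = 0.17094. Converting, P(H|E) = 0.17094/1.1709 = 0.146.

Posterior probability ≈ 0.146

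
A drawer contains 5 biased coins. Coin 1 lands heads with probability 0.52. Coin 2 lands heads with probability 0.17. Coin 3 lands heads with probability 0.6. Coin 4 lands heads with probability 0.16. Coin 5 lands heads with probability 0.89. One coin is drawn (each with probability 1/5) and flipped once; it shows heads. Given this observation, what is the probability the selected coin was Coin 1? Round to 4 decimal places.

Tabulate prior·likelihood by source: [1] prior 0.2, lik 0.52, product 0.1040; [2] prior 0.2, lik 0.17, product 0.03400; [3] prior 0.2, lik 0.6, product 0.1200; [4] prior 0.2, lik 0.16, product 0.03200; [5] prior 0.2, lik 0.89, product 0.1780.
Normalizing constant = 0.46800; the posterior for Coin 1 is its product over the sum, 0.1040/0.46800 = 0.2222.

Posterior probability ≈ 0.2222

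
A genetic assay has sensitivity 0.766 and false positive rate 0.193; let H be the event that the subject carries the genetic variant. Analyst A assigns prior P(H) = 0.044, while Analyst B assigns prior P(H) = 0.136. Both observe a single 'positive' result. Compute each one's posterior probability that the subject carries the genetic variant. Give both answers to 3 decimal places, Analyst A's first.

Analyst A: 0.154; Analyst B: 0.385

The likelihood ratio for a 'positive' result is 0.766/0.193 = 3.9689.
Analyst A: prior odds 0.044/0.956 = 0.046025; posterior odds 0.18267; posterior probability 0.154.
Analyst B: prior odds 0.136/0.864 = 0.15741; posterior odds 0.62474; posterior probability 0.385.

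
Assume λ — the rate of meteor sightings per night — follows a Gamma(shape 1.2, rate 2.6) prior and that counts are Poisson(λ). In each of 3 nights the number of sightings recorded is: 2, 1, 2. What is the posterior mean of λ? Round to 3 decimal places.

Posterior mean ≈ 1.107

Total count ∑xᵢ = 5 over n = 3 nights.
Gamma is conjugate to the Poisson likelihood: posterior is Gamma(shape = 1.2+5 = 6.2, rate = 2.6+3 = 5.6).
E[λ | data] = 6.2/5.6 = 1.107.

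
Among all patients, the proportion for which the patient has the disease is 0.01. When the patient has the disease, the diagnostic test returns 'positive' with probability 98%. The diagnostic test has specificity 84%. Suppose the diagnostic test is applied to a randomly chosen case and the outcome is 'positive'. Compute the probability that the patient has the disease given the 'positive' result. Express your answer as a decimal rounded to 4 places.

Write H for 'the patient has the disease'. Prior odds H:¬H = 0.01/0.99 = 0.010101. For the 'positive' outcome, the likelihood ratio is 0.98/0.16 = 6.1250.
Posterior odds = 0.010101 × 6.1250 = 0.061869, so P(H|E) = 0.061869/(1+0.061869) = 0.0583.

P(H | E) ≈ 0.0583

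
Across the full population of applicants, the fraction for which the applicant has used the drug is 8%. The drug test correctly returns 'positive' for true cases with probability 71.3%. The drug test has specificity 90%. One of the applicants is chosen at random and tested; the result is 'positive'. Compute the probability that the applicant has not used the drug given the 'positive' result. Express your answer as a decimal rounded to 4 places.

Write H for 'the applicant has used the drug'. Prior odds H:¬H = 0.08/0.92 = 0.086957. For the 'positive' outcome, the likelihood ratio is 0.713/0.1 = 7.1300.
Posterior odds = 0.086957 × 7.1300 = 0.62000, so P(H|E) = 0.62000/(1+0.62000) = 0.3827. Then P(¬H|E) = 1 − 0.3827 = 0.6173.

P(¬H | E) ≈ 0.6173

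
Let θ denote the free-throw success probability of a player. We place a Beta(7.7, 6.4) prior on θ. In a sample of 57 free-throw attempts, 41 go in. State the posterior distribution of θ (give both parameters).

The binomial likelihood is conjugate to the Beta prior: with 41 successes and 16 failures, the posterior is Beta(7.7+41, 6.4+16) = Beta(48.7, 22.4).

Posterior: Beta(48.7, 22.4)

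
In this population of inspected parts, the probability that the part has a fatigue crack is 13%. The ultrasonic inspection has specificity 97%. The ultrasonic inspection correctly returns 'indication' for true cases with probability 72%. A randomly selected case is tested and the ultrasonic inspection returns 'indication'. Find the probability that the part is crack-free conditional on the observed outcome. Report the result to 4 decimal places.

Write H for 'the part has a fatigue crack'. Prior odds H:¬H = 0.13/0.87 = 0.14943. For the 'indication' outcome, the likelihood ratio is 0.72/0.03 = 24.000.
Posterior odds = 0.14943 × 24.000 = 3.5862, so P(H|E) = 3.5862/(1+3.5862) = 0.7820. Then P(¬H|E) = 1 − 0.7820 = 0.2180.

P(¬H | E) ≈ 0.2180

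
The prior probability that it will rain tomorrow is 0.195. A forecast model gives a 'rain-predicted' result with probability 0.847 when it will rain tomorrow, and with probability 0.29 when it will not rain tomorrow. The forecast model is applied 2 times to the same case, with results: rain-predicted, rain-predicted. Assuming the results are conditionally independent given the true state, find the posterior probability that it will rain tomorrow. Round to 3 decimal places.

Posterior P(H) ≈ 0.674

With H the event that it will rain tomorrow, the joint likelihood of the observed sequence is P(data|H) = 0.847·0.847 = 0.71741 and P(data|¬H) = 0.29·0.29 = 0.084100.
Bayes: P(H|data) = 0.195·0.71741 / (0.195·0.71741 + 0.805·0.084100) = 0.13989/0.20760 = 0.6739.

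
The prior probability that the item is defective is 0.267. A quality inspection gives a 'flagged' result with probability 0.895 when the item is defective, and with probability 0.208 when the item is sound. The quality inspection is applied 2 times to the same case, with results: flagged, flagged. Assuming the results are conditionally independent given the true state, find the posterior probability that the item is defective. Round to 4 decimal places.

Let H be the event that the item is defective; start with P(H) = 0.267. P('flagged'|H) = 0.895, P('flagged'|¬H) = 0.208.
Update on result 1 ('flagged'): P(H) ← 0.895·0.2670 / (0.895·0.2670 + 0.208·0.7330) = 0.23897/0.39143 = 0.6105.
Update on result 2 ('flagged'): P(H) ← 0.895·0.6105 / (0.895·0.6105 + 0.208·0.3895) = 0.54639/0.62741 = 0.8709.

Posterior P(H) ≈ 0.8709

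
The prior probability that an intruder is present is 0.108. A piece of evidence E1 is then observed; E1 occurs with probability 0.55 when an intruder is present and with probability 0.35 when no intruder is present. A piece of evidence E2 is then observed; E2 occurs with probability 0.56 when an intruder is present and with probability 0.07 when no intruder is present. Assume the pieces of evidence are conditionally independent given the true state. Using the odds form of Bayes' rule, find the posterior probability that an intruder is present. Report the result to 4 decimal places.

Prior odds = 0.108/(1−0.108) = 0.12108.
Likelihood ratio for E1 = 0.55/0.35 = 1.5714.
Likelihood ratio for E2 = 0.56/0.07 = 8.0000.
Posterior odds = prior odds × LR₁ × LR₂ = 1.5221.
Posterior probability = odds/(1+odds) = 1.5221/2.5221 = 0.6035.

Posterior probability ≈ 0.6035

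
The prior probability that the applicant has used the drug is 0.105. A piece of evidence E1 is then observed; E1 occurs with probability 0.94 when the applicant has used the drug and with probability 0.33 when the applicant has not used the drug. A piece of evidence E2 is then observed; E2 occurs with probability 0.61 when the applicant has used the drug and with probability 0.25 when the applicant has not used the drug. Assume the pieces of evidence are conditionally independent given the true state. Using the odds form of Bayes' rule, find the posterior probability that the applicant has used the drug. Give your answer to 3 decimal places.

Prior odds = 0.105/(1−0.105) = 0.11732. In log-odds, ln(0.11732) = -2.1429.
Add log likelihood ratios: ln(2.8485) + ln(2.4400) = 1.9388.
Posterior log-odds = -0.20408, so posterior odds = exp(-0.20408) = 0.81540. Converting, P(H|E) = 0.81540/1.8154 = 0.449.

Posterior probability ≈ 0.449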